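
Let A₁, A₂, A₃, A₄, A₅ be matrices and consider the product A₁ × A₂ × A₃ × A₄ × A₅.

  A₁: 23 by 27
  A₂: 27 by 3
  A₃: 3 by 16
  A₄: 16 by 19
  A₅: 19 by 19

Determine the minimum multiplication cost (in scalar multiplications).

Adjacent pairs: A₁A₂ = 23·27·3 = 1863; A₂A₃ = 27·3·16 = 1296; A₃A₄ = 3·16·19 = 912; A₄A₅ = 16·19·19 = 5776.
Length 3: A₁..A₃: k=1: 0+1296+23·27·16=11232; k=2: 1863+0+23·3·16=2967 → min 2967 | A₂..A₄: k=2: 0+912+27·3·19=2451; k=3: 1296+0+27·16·19=9504 → min 2451 | A₃..A₅: k=3: 0+5776+3·16·19=6688; k=4: 912+0+3·19·19=1995 → min 1995.
Length 4: A₁..A₄: k=1: 0+2451+23·27·19=14250; k=2: 1863+912+23·3·19=4086; k=3: 2967+0+23·16·19=9959 → min 4086 | A₂..A₅: k=2: 0+1995+27·3·19=3534; k=3: 1296+5776+27·16·19=15280; k=4: 2451+0+27·19·19=12198 → min 3534.
Length 5: A₁..A₅: k=1: 0+3534+23·27·19=15333; k=2: 1863+1995+23·3·19=5169; k=3: 2967+5776+23·16·19=15735; k=4: 4086+0+23·19·19=12389 → min 5169.
Optimal order: ((A₁ × A₂) × ((A₃ × A₄) × A₅)) with cost 5169.

5169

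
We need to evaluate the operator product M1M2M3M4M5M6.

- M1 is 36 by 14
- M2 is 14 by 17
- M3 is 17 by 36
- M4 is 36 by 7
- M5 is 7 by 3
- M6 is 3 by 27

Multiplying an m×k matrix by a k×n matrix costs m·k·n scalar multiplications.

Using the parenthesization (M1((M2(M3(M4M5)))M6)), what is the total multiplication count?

(M4M5): 36×7 by 7×3 → 36×3, cost 36·7·3 = 756
(M3(M4M5)): 17×36 by 36×3 → 17×3, cost 17·36·3 = 1836; cumulative 2592
(M2(M3(M4M5))): 14×17 by 17×3 → 14×3, cost 14·17·3 = 714; cumulative 3306
((M2(M3(M4M5)))M6): 14×3 by 3×27 → 14×27, cost 14·3·27 = 1134; cumulative 4440
(M1((M2(M3(M4M5)))M6)): 36×14 by 14×27 → 36×27, cost 36·14·27 = 13608; cumulative 18048
Total: 18048 scalar multiplications.

18048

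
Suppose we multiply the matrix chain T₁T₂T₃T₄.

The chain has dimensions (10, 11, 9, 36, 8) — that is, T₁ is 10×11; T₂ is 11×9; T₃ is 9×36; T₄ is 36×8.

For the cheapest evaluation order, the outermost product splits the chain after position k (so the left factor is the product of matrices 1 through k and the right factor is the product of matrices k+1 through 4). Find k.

1

Adjacent pairs: T₁T₂ = 10·11·9 = 990; T₂T₃ = 11·9·36 = 3564; T₃T₄ = 9·36·8 = 2592.
Length 3: T₁..T₃: k=1: 0+3564+10·11·36=7524; k=2: 990+0+10·9·36=4230 → min 4230 | T₂..T₄: k=2: 0+2592+11·9·8=3384; k=3: 3564+0+11·36·8=6732 → min 3384.
Top-level splits: k=1: (T₁..T₁)·(T₂..T₄) → 0+3384+10·11·8 = 4264; k=2: (T₁..T₂)·(T₃..T₄) → 990+2592+10·9·8 = 4302; k=3: (T₁..T₃)·(T₄..T₄) → 4230+0+10·36·8 = 7110.
Best split is after T₁, i.e. k = 1.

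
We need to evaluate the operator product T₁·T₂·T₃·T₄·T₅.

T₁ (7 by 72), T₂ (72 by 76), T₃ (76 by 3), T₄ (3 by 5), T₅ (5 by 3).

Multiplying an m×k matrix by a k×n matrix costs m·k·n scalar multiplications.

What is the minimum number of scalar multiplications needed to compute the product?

18036

Adjacent pairs: T₁T₂ = 7·72·76 = 38304; T₂T₃ = 72·76·3 = 16416; T₃T₄ = 76·3·5 = 1140; T₄T₅ = 3·5·3 = 45.
Length 3: T₁..T₃: k=1: 0+16416+7·72·3=17928; k=2: 38304+0+7·76·3=39900 → min 17928 | T₂..T₄: k=2: 0+1140+72·76·5=28500; k=3: 16416+0+72·3·5=17496 → min 17496 | T₃..T₅: k=3: 0+45+76·3·3=729; k=4: 1140+0+76·5·3=2280 → min 729.
Length 4: T₁..T₄: k=1: 0+17496+7·72·5=20016; k=2: 38304+1140+7·76·5=42104; k=3: 17928+0+7·3·5=18033 → min 18033 | T₂..T₅: k=2: 0+729+72·76·3=17145; k=3: 16416+45+72·3·3=17109; k=4: 17496+0+72·5·3=18576 → min 17109.
Length 5: T₁..T₅: k=1: 0+17109+7·72·3=18621; k=2: 38304+729+7·76·3=40629; k=3: 17928+45+7·3·3=18036; k=4: 18033+0+7·5·3=18138 → min 18036.
Optimal order: ((T₁·(T₂·T₃))·(T₄·T₅)) with cost 18036.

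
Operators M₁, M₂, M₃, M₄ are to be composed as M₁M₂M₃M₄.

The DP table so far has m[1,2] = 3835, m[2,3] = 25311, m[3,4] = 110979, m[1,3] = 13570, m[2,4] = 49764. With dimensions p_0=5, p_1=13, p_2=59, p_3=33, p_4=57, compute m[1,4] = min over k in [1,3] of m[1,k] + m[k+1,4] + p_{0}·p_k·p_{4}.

22975

m[1,4] = min over k∈[1,3] of m[1,k]+m[k+1,4]+p_{0}·p_k·p_{4}.
k=1: 0 + 49764 + 5·13·57 = 53469; k=2: 3835 + 110979 + 5·59·57 = 131629; k=3: 13570 + 0 + 5·33·57 = 22975.
Minimum: 22975 at k=3.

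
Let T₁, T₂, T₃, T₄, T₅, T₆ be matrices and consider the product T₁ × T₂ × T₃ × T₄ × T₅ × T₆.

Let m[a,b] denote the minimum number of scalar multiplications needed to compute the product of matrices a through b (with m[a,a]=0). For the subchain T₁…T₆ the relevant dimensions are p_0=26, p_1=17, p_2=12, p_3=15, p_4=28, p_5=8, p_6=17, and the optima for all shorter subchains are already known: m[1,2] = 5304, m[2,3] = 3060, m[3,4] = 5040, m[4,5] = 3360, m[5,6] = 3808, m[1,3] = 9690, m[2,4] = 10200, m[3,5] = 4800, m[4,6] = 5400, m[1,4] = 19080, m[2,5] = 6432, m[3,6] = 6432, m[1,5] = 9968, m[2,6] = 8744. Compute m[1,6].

13504

m[1,6] = min over k∈[1,5] of m[1,k]+m[k+1,6]+p_{0}·p_k·p_{6}.
k=1: 0 + 8744 + 26·17·17 = 16258; k=2: 5304 + 6432 + 26·12·17 = 17040; k=3: 9690 + 5400 + 26·15·17 = 21720; k=4: 19080 + 3808 + 26·28·17 = 35264; k=5: 9968 + 0 + 26·8·17 = 13504.
Minimum: 13504 at k=5.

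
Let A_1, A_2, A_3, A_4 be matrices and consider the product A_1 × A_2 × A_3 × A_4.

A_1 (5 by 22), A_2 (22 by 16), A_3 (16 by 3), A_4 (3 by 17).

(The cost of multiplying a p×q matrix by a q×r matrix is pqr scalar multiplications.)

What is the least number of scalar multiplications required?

1641

Adjacent pairs: A_1A_2 = 5·22·16 = 1760; A_2A_3 = 22·16·3 = 1056; A_3A_4 = 16·3·17 = 816.
Length 3: A_1..A_3: k=1: 0+1056+5·22·3=1386; k=2: 1760+0+5·16·3=2000 → min 1386 | A_2..A_4: k=2: 0+816+22·16·17=6800; k=3: 1056+0+22·3·17=2178 → min 2178.
Length 4: A_1..A_4: k=1: 0+2178+5·22·17=4048; k=2: 1760+816+5·16·17=3936; k=3: 1386+0+5·3·17=1641 → min 1641.
Optimal order: ((A_1 × (A_2 × A_3)) × A_4) with cost 1641.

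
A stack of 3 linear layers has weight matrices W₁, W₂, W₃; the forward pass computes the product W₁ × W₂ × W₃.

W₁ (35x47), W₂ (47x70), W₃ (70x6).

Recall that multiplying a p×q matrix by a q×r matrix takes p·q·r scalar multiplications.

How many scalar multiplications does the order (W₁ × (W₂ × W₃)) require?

29610

(W₂ × W₃): 47×70 by 70×6 → 47×6, cost 47·70·6 = 19740
(W₁ × (W₂ × W₃)): 35×47 by 47×6 → 35×6, cost 35·47·6 = 9870; cumulative 29610
Total: 29610 scalar multiplications.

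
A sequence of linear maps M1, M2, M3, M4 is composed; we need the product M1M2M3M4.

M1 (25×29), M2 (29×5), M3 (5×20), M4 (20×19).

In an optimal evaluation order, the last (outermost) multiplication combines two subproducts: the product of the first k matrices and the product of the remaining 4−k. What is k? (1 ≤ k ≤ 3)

2

Adjacent pairs: M1M2 = 25·29·5 = 3625; M2M3 = 29·5·20 = 2900; M3M4 = 5·20·19 = 1900.
Length 3: M1..M3: k=1: 0+2900+25·29·20=17400; k=2: 3625+0+25·5·20=6125 → min 6125 | M2..M4: k=2: 0+1900+29·5·19=4655; k=3: 2900+0+29·20·19=13920 → min 4655.
Top-level splits: k=1: (M1..M1)·(M2..M4) → 0+4655+25·29·19 = 18430; k=2: (M1..M2)·(M3..M4) → 3625+1900+25·5·19 = 7900; k=3: (M1..M3)·(M4..M4) → 6125+0+25·20·19 = 15625.
Best split is after M2, i.e. k = 2.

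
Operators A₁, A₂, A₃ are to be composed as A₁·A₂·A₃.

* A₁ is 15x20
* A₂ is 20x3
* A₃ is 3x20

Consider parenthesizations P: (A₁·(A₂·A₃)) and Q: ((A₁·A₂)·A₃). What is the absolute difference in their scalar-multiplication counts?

5400

Order P = (A₁·(A₂·A₃)): (A₂·A₃): 20×3 by 3×20 → 20×20, cost 20·3·20 = 1200; (A₁·(A₂·A₃)): 15×20 by 20×20 → 15×20, cost 15·20·20 = 6000; cumulative 7200. Total 7200.
Order Q = ((A₁·A₂)·A₃): (A₁·A₂): 15×20 by 20×3 → 15×3, cost 15·20·3 = 900; ((A₁·A₂)·A₃): 15×3 by 3×20 → 15×20, cost 15·3·20 = 900; cumulative 1800. Total 1800.
Difference: |7200 − 1800| = 5400.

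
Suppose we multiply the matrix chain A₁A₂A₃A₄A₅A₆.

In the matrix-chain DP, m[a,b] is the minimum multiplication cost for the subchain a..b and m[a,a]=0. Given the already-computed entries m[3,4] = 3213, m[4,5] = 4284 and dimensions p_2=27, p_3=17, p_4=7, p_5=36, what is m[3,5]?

m[3,5] = min over k∈[3,4] of m[3,k]+m[k+1,5]+p_{2}·p_k·p_{5}.
k=3: 0 + 4284 + 27·17·36 = 20808; k=4: 3213 + 0 + 27·7·36 = 10017.
Minimum: 10017 at k=4.

10017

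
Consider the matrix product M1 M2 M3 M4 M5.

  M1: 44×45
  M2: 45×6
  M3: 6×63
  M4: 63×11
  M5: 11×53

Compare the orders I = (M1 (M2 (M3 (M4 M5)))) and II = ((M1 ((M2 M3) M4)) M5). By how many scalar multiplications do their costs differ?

Order I = (M1 (M2 (M3 (M4 M5)))): (M4 M5): 63×11 by 11×53 → 63×53, cost 63·11·53 = 36729; (M3 (M4 M5)): 6×63 by 63×53 → 6×53, cost 6·63·53 = 20034; cumulative 56763; (M2 (M3 (M4 M5))): 45×6 by 6×53 → 45×53, cost 45·6·53 = 14310; cumulative 71073; (M1 (M2 (M3 (M4 M5)))): 44×45 by 45×53 → 44×53, cost 44·45·53 = 104940; cumulative 176013. Total 176013.
Order II = ((M1 ((M2 M3) M4)) M5): (M2 M3): 45×6 by 6×63 → 45×63, cost 45·6·63 = 17010; ((M2 M3) M4): 45×63 by 63×11 → 45×11, cost 45·63·11 = 31185; cumulative 48195; (M1 ((M2 M3) M4)): 44×45 by 45×11 → 44×11, cost 44·45·11 = 21780; cumulative 69975; ((M1 ((M2 M3) M4)) M5): 44×11 by 11×53 → 44×53, cost 44·11·53 = 25652; cumulative 95627. Total 95627.
Difference: |176013 − 95627| = 80386.

80386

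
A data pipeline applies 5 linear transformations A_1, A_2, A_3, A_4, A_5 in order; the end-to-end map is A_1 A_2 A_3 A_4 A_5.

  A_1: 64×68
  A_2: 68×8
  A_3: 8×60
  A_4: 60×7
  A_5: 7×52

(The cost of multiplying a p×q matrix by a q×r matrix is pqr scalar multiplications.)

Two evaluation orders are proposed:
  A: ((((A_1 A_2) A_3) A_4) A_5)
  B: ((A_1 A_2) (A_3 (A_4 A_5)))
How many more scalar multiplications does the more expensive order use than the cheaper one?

Order A = ((((A_1 A_2) A_3) A_4) A_5): (A_1 A_2): 64×68 by 68×8 → 64×8, cost 64·68·8 = 34816; ((A_1 A_2) A_3): 64×8 by 8×60 → 64×60, cost 64·8·60 = 30720; cumulative 65536; (((A_1 A_2) A_3) A_4): 64×60 by 60×7 → 64×7, cost 64·60·7 = 26880; cumulative 92416; ((((A_1 A_2) A_3) A_4) A_5): 64×7 by 7×52 → 64×52, cost 64·7·52 = 23296; cumulative 115712. Total 115712.
Order B = ((A_1 A_2) (A_3 (A_4 A_5))): (A_1 A_2): 64×68 by 68×8 → 64×8, cost 64·68·8 = 34816; (A_4 A_5): 60×7 by 7×52 → 60×52, cost 60·7·52 = 21840; (A_3 (A_4 A_5)): 8×60 by 60×52 → 8×52, cost 8·60·52 = 24960; cumulative 46800; ((A_1 A_2) (A_3 (A_4 A_5))): 64×8 by 8×52 → 64×52, cost 64·8·52 = 26624; cumulative 108240. Total 108240.
Difference: |115712 − 108240| = 7472.

7472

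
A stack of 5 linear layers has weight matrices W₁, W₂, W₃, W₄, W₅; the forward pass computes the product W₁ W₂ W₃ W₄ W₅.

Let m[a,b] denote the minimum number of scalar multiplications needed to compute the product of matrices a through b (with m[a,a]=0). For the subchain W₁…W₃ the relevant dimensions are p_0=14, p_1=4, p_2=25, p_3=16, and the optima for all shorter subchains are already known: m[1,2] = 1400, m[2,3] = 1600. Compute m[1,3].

m[1,3] = min over k∈[1,2] of m[1,k]+m[k+1,3]+p_{0}·p_k·p_{3}.
k=1: 0 + 1600 + 14·4·16 = 2496; k=2: 1400 + 0 + 14·25·16 = 7000.
Minimum: 2496 at k=1.

2496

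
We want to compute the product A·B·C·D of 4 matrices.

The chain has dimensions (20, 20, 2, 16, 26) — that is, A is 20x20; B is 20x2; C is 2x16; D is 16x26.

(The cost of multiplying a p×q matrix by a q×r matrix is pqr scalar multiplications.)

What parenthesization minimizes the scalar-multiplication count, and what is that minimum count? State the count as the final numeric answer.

2672

Adjacent pairs: AB = 20·20·2 = 800; BC = 20·2·16 = 640; CD = 2·16·26 = 832.
Length 3: A..C: k=1: 0+640+20·20·16=7040; k=2: 800+0+20·2·16=1440 → min 1440 | B..D: k=2: 0+832+20·2·26=1872; k=3: 640+0+20·16·26=8960 → min 1872.
Length 4: A..D: k=1: 0+1872+20·20·26=12272; k=2: 800+832+20·2·26=2672; k=3: 1440+0+20·16·26=9760 → min 2672.
Optimal parenthesization: ((A·B)·(C·D)) with cost 2672.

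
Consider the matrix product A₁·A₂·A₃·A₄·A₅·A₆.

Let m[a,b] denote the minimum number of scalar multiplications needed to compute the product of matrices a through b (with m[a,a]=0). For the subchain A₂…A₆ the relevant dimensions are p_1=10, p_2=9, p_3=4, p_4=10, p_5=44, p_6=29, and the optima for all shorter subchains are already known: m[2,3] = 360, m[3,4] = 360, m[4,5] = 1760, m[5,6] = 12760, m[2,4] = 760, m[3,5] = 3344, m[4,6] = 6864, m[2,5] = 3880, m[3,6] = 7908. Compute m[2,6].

8384

m[2,6] = min over k∈[2,5] of m[2,k]+m[k+1,6]+p_{1}·p_k·p_{6}.
k=2: 0 + 7908 + 10·9·29 = 10518; k=3: 360 + 6864 + 10·4·29 = 8384; k=4: 760 + 12760 + 10·10·29 = 16420; k=5: 3880 + 0 + 10·44·29 = 16640.
Minimum: 8384 at k=3.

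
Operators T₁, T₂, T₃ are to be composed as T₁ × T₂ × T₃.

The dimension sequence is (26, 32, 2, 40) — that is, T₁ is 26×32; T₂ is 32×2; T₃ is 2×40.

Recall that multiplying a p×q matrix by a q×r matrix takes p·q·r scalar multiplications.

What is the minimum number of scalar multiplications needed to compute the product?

3744

Order (T₁ × (T₂ × T₃)): (T₂ × T₃): 32×2 by 2×40 → 32×40, cost 32·2·40 = 2560; (T₁ × (T₂ × T₃)): 26×32 by 32×40 → 26×40, cost 26·32·40 = 33280; cumulative 35840. Total 35840.
Order ((T₁ × T₂) × T₃): (T₁ × T₂): 26×32 by 32×2 → 26×2, cost 26·32·2 = 1664; ((T₁ × T₂) × T₃): 26×2 by 2×40 → 26×40, cost 26·2·40 = 2080; cumulative 3744. Total 3744.
Minimum: 3744.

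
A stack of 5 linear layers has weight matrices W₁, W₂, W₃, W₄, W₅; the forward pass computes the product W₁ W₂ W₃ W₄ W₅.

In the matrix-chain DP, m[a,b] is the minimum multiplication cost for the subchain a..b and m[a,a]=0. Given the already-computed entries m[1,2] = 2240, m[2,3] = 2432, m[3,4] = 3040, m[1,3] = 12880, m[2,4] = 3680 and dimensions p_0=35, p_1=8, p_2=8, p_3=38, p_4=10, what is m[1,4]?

6480

m[1,4] = min over k∈[1,3] of m[1,k]+m[k+1,4]+p_{0}·p_k·p_{4}.
k=1: 0 + 3680 + 35·8·10 = 6480; k=2: 2240 + 3040 + 35·8·10 = 8080; k=3: 12880 + 0 + 35·38·10 = 26180.
Minimum: 6480 at k=1.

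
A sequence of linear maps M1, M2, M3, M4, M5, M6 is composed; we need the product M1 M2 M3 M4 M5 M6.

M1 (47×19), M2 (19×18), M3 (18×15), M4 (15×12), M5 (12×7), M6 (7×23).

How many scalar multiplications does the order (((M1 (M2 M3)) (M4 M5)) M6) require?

(M2 M3): 19×18 by 18×15 → 19×15, cost 19·18·15 = 5130
(M1 (M2 M3)): 47×19 by 19×15 → 47×15, cost 47·19·15 = 13395; cumulative 18525
(M4 M5): 15×12 by 12×7 → 15×7, cost 15·12·7 = 1260
((M1 (M2 M3)) (M4 M5)): 47×15 by 15×7 → 47×7, cost 47·15·7 = 4935; cumulative 24720
(((M1 (M2 M3)) (M4 M5)) M6): 47×7 by 7×23 → 47×23, cost 47·7·23 = 7567; cumulative 32287
Total: 32287 scalar multiplications.

32287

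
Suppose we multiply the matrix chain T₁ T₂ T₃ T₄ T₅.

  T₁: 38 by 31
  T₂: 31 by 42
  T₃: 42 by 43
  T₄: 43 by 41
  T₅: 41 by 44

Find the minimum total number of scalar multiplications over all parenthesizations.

218395

Adjacent pairs: T₁T₂ = 38·31·42 = 49476; T₂T₃ = 31·42·43 = 55986; T₃T₄ = 42·43·41 = 74046; T₄T₅ = 43·41·44 = 77572.
Length 3: T₁..T₃: k=1: 0+55986+38·31·43=106640; k=2: 49476+0+38·42·43=118104 → min 106640 | T₂..T₄: k=2: 0+74046+31·42·41=127428; k=3: 55986+0+31·43·41=110639 → min 110639 | T₃..T₅: k=3: 0+77572+42·43·44=157036; k=4: 74046+0+42·41·44=149814 → min 149814.
Length 4: T₁..T₄: k=1: 0+110639+38·31·41=158937; k=2: 49476+74046+38·42·41=188958; k=3: 106640+0+38·43·41=173634 → min 158937 | T₂..T₅: k=2: 0+149814+31·42·44=207102; k=3: 55986+77572+31·43·44=192210; k=4: 110639+0+31·41·44=166563 → min 166563.
Length 5: T₁..T₅: k=1: 0+166563+38·31·44=218395; k=2: 49476+149814+38·42·44=269514; k=3: 106640+77572+38·43·44=256108; k=4: 158937+0+38·41·44=227489 → min 218395.
Optimal order: (T₁ (((T₂ T₃) T₄) T₅)) with cost 218395.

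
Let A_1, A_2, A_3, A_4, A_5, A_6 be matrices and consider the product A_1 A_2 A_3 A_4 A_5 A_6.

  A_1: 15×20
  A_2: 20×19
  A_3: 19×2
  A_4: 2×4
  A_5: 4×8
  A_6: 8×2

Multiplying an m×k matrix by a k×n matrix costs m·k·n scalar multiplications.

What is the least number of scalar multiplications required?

Adjacent pairs: A_1A_2 = 15·20·19 = 5700; A_2A_3 = 20·19·2 = 760; A_3A_4 = 19·2·4 = 152; A_4A_5 = 2·4·8 = 64; A_5A_6 = 4·8·2 = 64.
Length 3: A_1..A_3: k=1: 0+760+15·20·2=1360; k=2: 5700+0+15·19·2=6270 → min 1360 | A_2..A_4: k=2: 0+152+20·19·4=1672; k=3: 760+0+20·2·4=920 → min 920 | A_3..A_5: k=3: 0+64+19·2·8=368; k=4: 152+0+19·4·8=760 → min 368 | A_4..A_6: k=4: 0+64+2·4·2=80; k=5: 64+0+2·8·2=96 → min 80.
Length 4: A_1..A_4: k=1: 0+920+15·20·4=2120; k=2: 5700+152+15·19·4=6992; k=3: 1360+0+15·2·4=1480 → min 1480 | A_2..A_5: k=2: 0+368+20·19·8=3408; k=3: 760+64+20·2·8=1144; k=4: 920+0+20·4·8=1560 → min 1144 | A_3..A_6: k=3: 0+80+19·2·2=156; k=4: 152+64+19·4·2=368; k=5: 368+0+19·8·2=672 → min 156.
Length 5: A_1..A_5: k=1: 0+1144+15·20·8=3544; k=2: 5700+368+15·19·8=8348; k=3: 1360+64+15·2·8=1664; k=4: 1480+0+15·4·8=1960 → min 1664 | A_2..A_6: k=2: 0+156+20·19·2=916; k=3: 760+80+20·2·2=920; k=4: 920+64+20·4·2=1144; k=5: 1144+0+20·8·2=1464 → min 916.
Length 6: A_1..A_6: k=1: 0+916+15·20·2=1516; k=2: 5700+156+15·19·2=6426; k=3: 1360+80+15·2·2=1500; k=4: 1480+64+15·4·2=1664; k=5: 1664+0+15·8·2=1904 → min 1500.
Optimal order: ((A_1 (A_2 A_3)) (A_4 (A_5 A_6))) with cost 1500.

1500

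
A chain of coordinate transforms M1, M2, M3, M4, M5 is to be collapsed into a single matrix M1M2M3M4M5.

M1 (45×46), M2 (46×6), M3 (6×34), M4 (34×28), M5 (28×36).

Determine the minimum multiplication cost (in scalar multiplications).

33900

Adjacent pairs: M1M2 = 45·46·6 = 12420; M2M3 = 46·6·34 = 9384; M3M4 = 6·34·28 = 5712; M4M5 = 34·28·36 = 34272.
Length 3: M1..M3: k=1: 0+9384+45·46·34=79764; k=2: 12420+0+45·6·34=21600 → min 21600 | M2..M4: k=2: 0+5712+46·6·28=13440; k=3: 9384+0+46·34·28=53176 → min 13440 | M3..M5: k=3: 0+34272+6·34·36=41616; k=4: 5712+0+6·28·36=11760 → min 11760.
Length 4: M1..M4: k=1: 0+13440+45·46·28=71400; k=2: 12420+5712+45·6·28=25692; k=3: 21600+0+45·34·28=64440 → min 25692 | M2..M5: k=2: 0+11760+46·6·36=21696; k=3: 9384+34272+46·34·36=99960; k=4: 13440+0+46·28·36=59808 → min 21696.
Length 5: M1..M5: k=1: 0+21696+45·46·36=96216; k=2: 12420+11760+45·6·36=33900; k=3: 21600+34272+45·34·36=110952; k=4: 25692+0+45·28·36=71052 → min 33900.
Optimal order: ((M1M2)((M3M4)M5)) with cost 33900.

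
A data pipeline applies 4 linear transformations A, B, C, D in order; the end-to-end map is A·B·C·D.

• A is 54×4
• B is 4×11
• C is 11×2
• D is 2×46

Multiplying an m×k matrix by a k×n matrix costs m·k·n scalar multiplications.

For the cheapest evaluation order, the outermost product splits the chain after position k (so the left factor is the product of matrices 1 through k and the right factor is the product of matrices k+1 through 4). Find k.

Adjacent pairs: AB = 54·4·11 = 2376; BC = 4·11·2 = 88; CD = 11·2·46 = 1012.
Length 3: A..C: k=1: 0+88+54·4·2=520; k=2: 2376+0+54·11·2=3564 → min 520 | B..D: k=2: 0+1012+4·11·46=3036; k=3: 88+0+4·2·46=456 → min 456.
Top-level splits: k=1: (A..A)·(B..D) → 0+456+54·4·46 = 10392; k=2: (A..B)·(C..D) → 2376+1012+54·11·46 = 30712; k=3: (A..C)·(D..D) → 520+0+54·2·46 = 5488.
Best split is after C, i.e. k = 3.

3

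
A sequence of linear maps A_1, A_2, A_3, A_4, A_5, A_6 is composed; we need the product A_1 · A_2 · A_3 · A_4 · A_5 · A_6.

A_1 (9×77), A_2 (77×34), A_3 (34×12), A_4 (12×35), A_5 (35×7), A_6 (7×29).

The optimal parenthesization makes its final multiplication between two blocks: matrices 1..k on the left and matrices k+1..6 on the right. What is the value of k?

5

Adjacent pairs: A_1A_2 = 9·77·34 = 23562; A_2A_3 = 77·34·12 = 31416; A_3A_4 = 34·12·35 = 14280; A_4A_5 = 12·35·7 = 2940; A_5A_6 = 35·7·29 = 7105.
Length 3: A_1..A_3: k=1: 0+31416+9·77·12=39732; k=2: 23562+0+9·34·12=27234 → min 27234 | A_2..A_4: k=2: 0+14280+77·34·35=105910; k=3: 31416+0+77·12·35=63756 → min 63756 | A_3..A_5: k=3: 0+2940+34·12·7=5796; k=4: 14280+0+34·35·7=22610 → min 5796 | A_4..A_6: k=4: 0+7105+12·35·29=19285; k=5: 2940+0+12·7·29=5376 → min 5376.
Length 4: A_1..A_4: k=1: 0+63756+9·77·35=88011; k=2: 23562+14280+9·34·35=48552; k=3: 27234+0+9·12·35=31014 → min 31014 | A_2..A_5: k=2: 0+5796+77·34·7=24122; k=3: 31416+2940+77·12·7=40824; k=4: 63756+0+77·35·7=82621 → min 24122 | A_3..A_6: k=3: 0+5376+34·12·29=17208; k=4: 14280+7105+34·35·29=55895; k=5: 5796+0+34·7·29=12698 → min 12698.
Length 5: A_1..A_5: k=1: 0+24122+9·77·7=28973; k=2: 23562+5796+9·34·7=31500; k=3: 27234+2940+9·12·7=30930; k=4: 31014+0+9·35·7=33219 → min 28973 | A_2..A_6: k=2: 0+12698+77·34·29=88620; k=3: 31416+5376+77·12·29=63588; k=4: 63756+7105+77·35·29=149016; k=5: 24122+0+77·7·29=39753 → min 39753.
Top-level splits: k=1: (A_1..A_1)·(A_2..A_6) → 0+39753+9·77·29 = 59850; k=2: (A_1..A_2)·(A_3..A_6) → 23562+12698+9·34·29 = 45134; k=3: (A_1..A_3)·(A_4..A_6) → 27234+5376+9·12·29 = 35742; k=4: (A_1..A_4)·(A_5..A_6) → 31014+7105+9·35·29 = 47254; k=5: (A_1..A_5)·(A_6..A_6) → 28973+0+9·7·29 = 30800.
Best split is after A_5, i.e. k = 5.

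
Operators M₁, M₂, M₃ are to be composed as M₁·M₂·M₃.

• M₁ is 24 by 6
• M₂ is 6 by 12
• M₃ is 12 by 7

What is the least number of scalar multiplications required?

1512

Order (M₁·(M₂·M₃)): (M₂·M₃): 6×12 by 12×7 → 6×7, cost 6·12·7 = 504; (M₁·(M₂·M₃)): 24×6 by 6×7 → 24×7, cost 24·6·7 = 1008; cumulative 1512. Total 1512.
Order ((M₁·M₂)·M₃): (M₁·M₂): 24×6 by 6×12 → 24×12, cost 24·6·12 = 1728; ((M₁·M₂)·M₃): 24×12 by 12×7 → 24×7, cost 24·12·7 = 2016; cumulative 3744. Total 3744.
Minimum: 1512.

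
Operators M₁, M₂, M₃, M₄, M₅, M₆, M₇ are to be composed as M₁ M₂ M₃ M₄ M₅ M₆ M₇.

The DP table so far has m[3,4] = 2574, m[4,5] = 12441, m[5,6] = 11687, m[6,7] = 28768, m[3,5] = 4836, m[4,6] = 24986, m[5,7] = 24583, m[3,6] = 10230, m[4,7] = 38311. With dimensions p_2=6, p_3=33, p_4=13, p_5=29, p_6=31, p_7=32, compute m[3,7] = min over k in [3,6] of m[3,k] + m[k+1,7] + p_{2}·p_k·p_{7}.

16182

m[3,7] = min over k∈[3,6] of m[3,k]+m[k+1,7]+p_{2}·p_k·p_{7}.
k=3: 0 + 38311 + 6·33·32 = 44647; k=4: 2574 + 24583 + 6·13·32 = 29653; k=5: 4836 + 28768 + 6·29·32 = 39172; k=6: 10230 + 0 + 6·31·32 = 16182.
Minimum: 16182 at k=6.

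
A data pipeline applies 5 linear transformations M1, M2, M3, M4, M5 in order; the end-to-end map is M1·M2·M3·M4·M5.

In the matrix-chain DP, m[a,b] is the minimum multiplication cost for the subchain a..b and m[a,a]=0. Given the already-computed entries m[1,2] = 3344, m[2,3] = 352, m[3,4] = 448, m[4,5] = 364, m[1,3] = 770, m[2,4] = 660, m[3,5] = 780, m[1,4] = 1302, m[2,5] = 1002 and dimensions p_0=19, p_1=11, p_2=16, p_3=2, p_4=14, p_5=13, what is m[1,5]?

1628

m[1,5] = min over k∈[1,4] of m[1,k]+m[k+1,5]+p_{0}·p_k·p_{5}.
k=1: 0 + 1002 + 19·11·13 = 3719; k=2: 3344 + 780 + 19·16·13 = 8076; k=3: 770 + 364 + 19·2·13 = 1628; k=4: 1302 + 0 + 19·14·13 = 4760.
Minimum: 1628 at k=3.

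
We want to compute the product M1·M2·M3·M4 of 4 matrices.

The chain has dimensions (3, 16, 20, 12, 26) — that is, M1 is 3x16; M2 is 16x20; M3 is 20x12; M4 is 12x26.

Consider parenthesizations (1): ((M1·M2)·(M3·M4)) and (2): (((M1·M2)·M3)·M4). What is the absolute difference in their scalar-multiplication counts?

6144

Order (1) = ((M1·M2)·(M3·M4)): (M1·M2): 3×16 by 16×20 → 3×20, cost 3·16·20 = 960; (M3·M4): 20×12 by 12×26 → 20×26, cost 20·12·26 = 6240; ((M1·M2)·(M3·M4)): 3×20 by 20×26 → 3×26, cost 3·20·26 = 1560; cumulative 8760. Total 8760.
Order (2) = (((M1·M2)·M3)·M4): (M1·M2): 3×16 by 16×20 → 3×20, cost 3·16·20 = 960; ((M1·M2)·M3): 3×20 by 20×12 → 3×12, cost 3·20·12 = 720; cumulative 1680; (((M1·M2)·M3)·M4): 3×12 by 12×26 → 3×26, cost 3·12·26 = 936; cumulative 2616. Total 2616.
Difference: |8760 − 2616| = 6144.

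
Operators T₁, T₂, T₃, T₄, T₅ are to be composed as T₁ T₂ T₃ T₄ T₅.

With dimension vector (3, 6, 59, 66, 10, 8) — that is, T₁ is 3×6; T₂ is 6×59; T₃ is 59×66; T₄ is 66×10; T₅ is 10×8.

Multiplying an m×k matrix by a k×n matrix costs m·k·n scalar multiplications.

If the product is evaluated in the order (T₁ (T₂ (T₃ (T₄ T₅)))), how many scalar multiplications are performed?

39408

(T₄ T₅): 66×10 by 10×8 → 66×8, cost 66·10·8 = 5280
(T₃ (T₄ T₅)): 59×66 by 66×8 → 59×8, cost 59·66·8 = 31152; cumulative 36432
(T₂ (T₃ (T₄ T₅))): 6×59 by 59×8 → 6×8, cost 6·59·8 = 2832; cumulative 39264
(T₁ (T₂ (T₃ (T₄ T₅)))): 3×6 by 6×8 → 3×8, cost 3·6·8 = 144; cumulative 39408
Total: 39408 scalar multiplications.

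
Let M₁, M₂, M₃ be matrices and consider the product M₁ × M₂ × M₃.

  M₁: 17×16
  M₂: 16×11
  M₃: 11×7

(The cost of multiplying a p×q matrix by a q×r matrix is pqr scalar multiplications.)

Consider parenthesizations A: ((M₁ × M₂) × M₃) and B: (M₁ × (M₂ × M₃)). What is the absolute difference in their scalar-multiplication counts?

Order A = ((M₁ × M₂) × M₃): (M₁ × M₂): 17×16 by 16×11 → 17×11, cost 17·16·11 = 2992; ((M₁ × M₂) × M₃): 17×11 by 11×7 → 17×7, cost 17·11·7 = 1309; cumulative 4301. Total 4301.
Order B = (M₁ × (M₂ × M₃)): (M₂ × M₃): 16×11 by 11×7 → 16×7, cost 16·11·7 = 1232; (M₁ × (M₂ × M₃)): 17×16 by 16×7 → 17×7, cost 17·16·7 = 1904; cumulative 3136. Total 3136.
Difference: |4301 − 3136| = 1165.

1165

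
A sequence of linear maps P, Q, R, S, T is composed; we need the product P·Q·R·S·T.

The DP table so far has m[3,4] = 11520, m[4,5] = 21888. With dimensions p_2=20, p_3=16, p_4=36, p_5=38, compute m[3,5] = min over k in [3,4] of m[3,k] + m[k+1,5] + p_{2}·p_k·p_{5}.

34048

m[3,5] = min over k∈[3,4] of m[3,k]+m[k+1,5]+p_{2}·p_k·p_{5}.
k=3: 0 + 21888 + 20·16·38 = 34048; k=4: 11520 + 0 + 20·36·38 = 38880.
Minimum: 34048 at k=3.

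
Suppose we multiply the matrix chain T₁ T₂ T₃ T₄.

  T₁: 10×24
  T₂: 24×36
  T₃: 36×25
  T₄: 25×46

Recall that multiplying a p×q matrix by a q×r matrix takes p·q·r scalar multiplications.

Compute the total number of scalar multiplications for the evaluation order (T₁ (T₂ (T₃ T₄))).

(T₃ T₄): 36×25 by 25×46 → 36×46, cost 36·25·46 = 41400
(T₂ (T₃ T₄)): 24×36 by 36×46 → 24×46, cost 24·36·46 = 39744; cumulative 81144
(T₁ (T₂ (T₃ T₄))): 10×24 by 24×46 → 10×46, cost 10·24·46 = 11040; cumulative 92184
Total: 92184 scalar multiplications.

92184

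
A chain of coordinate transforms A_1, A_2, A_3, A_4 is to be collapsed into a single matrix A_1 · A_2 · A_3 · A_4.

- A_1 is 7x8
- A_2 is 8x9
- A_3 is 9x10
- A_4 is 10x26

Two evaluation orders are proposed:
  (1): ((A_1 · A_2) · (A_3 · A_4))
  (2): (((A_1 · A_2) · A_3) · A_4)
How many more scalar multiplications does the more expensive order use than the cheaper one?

Order (1) = ((A_1 · A_2) · (A_3 · A_4)): (A_1 · A_2): 7×8 by 8×9 → 7×9, cost 7·8·9 = 504; (A_3 · A_4): 9×10 by 10×26 → 9×26, cost 9·10·26 = 2340; ((A_1 · A_2) · (A_3 · A_4)): 7×9 by 9×26 → 7×26, cost 7·9·26 = 1638; cumulative 4482. Total 4482.
Order (2) = (((A_1 · A_2) · A_3) · A_4): (A_1 · A_2): 7×8 by 8×9 → 7×9, cost 7·8·9 = 504; ((A_1 · A_2) · A_3): 7×9 by 9×10 → 7×10, cost 7·9·10 = 630; cumulative 1134; (((A_1 · A_2) · A_3) · A_4): 7×10 by 10×26 → 7×26, cost 7·10·26 = 1820; cumulative 2954. Total 2954.
Difference: |4482 − 2954| = 1528.

1528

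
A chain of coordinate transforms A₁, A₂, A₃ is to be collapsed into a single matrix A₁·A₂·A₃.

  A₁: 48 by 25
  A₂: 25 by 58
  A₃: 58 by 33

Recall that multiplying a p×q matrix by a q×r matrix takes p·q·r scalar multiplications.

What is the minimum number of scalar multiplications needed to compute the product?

Order (A₁·(A₂·A₃)): (A₂·A₃): 25×58 by 58×33 → 25×33, cost 25·58·33 = 47850; (A₁·(A₂·A₃)): 48×25 by 25×33 → 48×33, cost 48·25·33 = 39600; cumulative 87450. Total 87450.
Order ((A₁·A₂)·A₃): (A₁·A₂): 48×25 by 25×58 → 48×58, cost 48·25·58 = 69600; ((A₁·A₂)·A₃): 48×58 by 58×33 → 48×33, cost 48·58·33 = 91872; cumulative 161472. Total 161472.
Minimum: 87450.

87450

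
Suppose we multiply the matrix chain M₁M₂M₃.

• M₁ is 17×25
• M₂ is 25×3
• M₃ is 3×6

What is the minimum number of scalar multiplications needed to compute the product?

1581

Order (M₁(M₂M₃)): (M₂M₃): 25×3 by 3×6 → 25×6, cost 25·3·6 = 450; (M₁(M₂M₃)): 17×25 by 25×6 → 17×6, cost 17·25·6 = 2550; cumulative 3000. Total 3000.
Order ((M₁M₂)M₃): (M₁M₂): 17×25 by 25×3 → 17×3, cost 17·25·3 = 1275; ((M₁M₂)M₃): 17×3 by 3×6 → 17×6, cost 17·3·6 = 306; cumulative 1581. Total 1581.
Minimum: 1581.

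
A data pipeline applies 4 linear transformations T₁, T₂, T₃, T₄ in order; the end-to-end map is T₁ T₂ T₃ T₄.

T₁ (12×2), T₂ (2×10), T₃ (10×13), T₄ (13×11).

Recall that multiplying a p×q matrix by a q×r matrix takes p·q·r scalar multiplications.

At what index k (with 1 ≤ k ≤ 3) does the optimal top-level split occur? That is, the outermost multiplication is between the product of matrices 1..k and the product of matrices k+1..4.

Adjacent pairs: T₁T₂ = 12·2·10 = 240; T₂T₃ = 2·10·13 = 260; T₃T₄ = 10·13·11 = 1430.
Length 3: T₁..T₃: k=1: 0+260+12·2·13=572; k=2: 240+0+12·10·13=1800 → min 572 | T₂..T₄: k=2: 0+1430+2·10·11=1650; k=3: 260+0+2·13·11=546 → min 546.
Top-level splits: k=1: (T₁..T₁)·(T₂..T₄) → 0+546+12·2·11 = 810; k=2: (T₁..T₂)·(T₃..T₄) → 240+1430+12·10·11 = 2990; k=3: (T₁..T₃)·(T₄..T₄) → 572+0+12·13·11 = 2288.
Best split is after T₁, i.e. k = 1.

1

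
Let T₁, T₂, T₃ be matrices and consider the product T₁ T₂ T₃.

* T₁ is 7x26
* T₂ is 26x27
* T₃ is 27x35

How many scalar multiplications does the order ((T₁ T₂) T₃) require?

(T₁ T₂): 7×26 by 26×27 → 7×27, cost 7·26·27 = 4914
((T₁ T₂) T₃): 7×27 by 27×35 → 7×35, cost 7·27·35 = 6615; cumulative 11529
Total: 11529 scalar multiplications.

11529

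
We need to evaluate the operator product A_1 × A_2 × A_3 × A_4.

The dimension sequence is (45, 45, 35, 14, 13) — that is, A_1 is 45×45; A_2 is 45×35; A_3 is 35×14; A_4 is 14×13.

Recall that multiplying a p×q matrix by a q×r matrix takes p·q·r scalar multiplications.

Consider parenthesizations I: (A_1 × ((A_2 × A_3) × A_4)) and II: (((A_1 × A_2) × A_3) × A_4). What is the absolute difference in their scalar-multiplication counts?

44550

Order I = (A_1 × ((A_2 × A_3) × A_4)): (A_2 × A_3): 45×35 by 35×14 → 45×14, cost 45·35·14 = 22050; ((A_2 × A_3) × A_4): 45×14 by 14×13 → 45×13, cost 45·14·13 = 8190; cumulative 30240; (A_1 × ((A_2 × A_3) × A_4)): 45×45 by 45×13 → 45×13, cost 45·45·13 = 26325; cumulative 56565. Total 56565.
Order II = (((A_1 × A_2) × A_3) × A_4): (A_1 × A_2): 45×45 by 45×35 → 45×35, cost 45·45·35 = 70875; ((A_1 × A_2) × A_3): 45×35 by 35×14 → 45×14, cost 45·35·14 = 22050; cumulative 92925; (((A_1 × A_2) × A_3) × A_4): 45×14 by 14×13 → 45×13, cost 45·14·13 = 8190; cumulative 101115. Total 101115.
Difference: |56565 − 101115| = 44550.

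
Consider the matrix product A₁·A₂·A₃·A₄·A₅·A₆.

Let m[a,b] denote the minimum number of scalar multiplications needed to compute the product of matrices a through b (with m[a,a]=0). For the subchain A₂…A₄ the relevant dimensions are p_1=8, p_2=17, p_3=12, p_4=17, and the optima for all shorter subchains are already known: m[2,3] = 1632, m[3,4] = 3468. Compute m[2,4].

m[2,4] = min over k∈[2,3] of m[2,k]+m[k+1,4]+p_{1}·p_k·p_{4}.
k=2: 0 + 3468 + 8·17·17 = 5780; k=3: 1632 + 0 + 8·12·17 = 3264.
Minimum: 3264 at k=3.

3264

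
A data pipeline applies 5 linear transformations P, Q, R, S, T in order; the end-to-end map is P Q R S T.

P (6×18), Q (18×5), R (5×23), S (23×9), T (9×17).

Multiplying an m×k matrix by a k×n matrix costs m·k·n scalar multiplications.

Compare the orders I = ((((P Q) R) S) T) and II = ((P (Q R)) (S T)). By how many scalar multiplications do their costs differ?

Order I = ((((P Q) R) S) T): (P Q): 6×18 by 18×5 → 6×5, cost 6·18·5 = 540; ((P Q) R): 6×5 by 5×23 → 6×23, cost 6·5·23 = 690; cumulative 1230; (((P Q) R) S): 6×23 by 23×9 → 6×9, cost 6·23·9 = 1242; cumulative 2472; ((((P Q) R) S) T): 6×9 by 9×17 → 6×17, cost 6·9·17 = 918; cumulative 3390. Total 3390.
Order II = ((P (Q R)) (S T)): (Q R): 18×5 by 5×23 → 18×23, cost 18·5·23 = 2070; (P (Q R)): 6×18 by 18×23 → 6×23, cost 6·18·23 = 2484; cumulative 4554; (S T): 23×9 by 9×17 → 23×17, cost 23·9·17 = 3519; ((P (Q R)) (S T)): 6×23 by 23×17 → 6×17, cost 6·23·17 = 2346; cumulative 10419. Total 10419.
Difference: |3390 − 10419| = 7029.

7029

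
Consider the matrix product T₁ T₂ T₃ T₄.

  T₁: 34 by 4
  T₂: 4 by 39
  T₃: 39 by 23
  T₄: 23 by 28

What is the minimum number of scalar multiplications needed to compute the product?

9972

Adjacent pairs: T₁T₂ = 34·4·39 = 5304; T₂T₃ = 4·39·23 = 3588; T₃T₄ = 39·23·28 = 25116.
Length 3: T₁..T₃: k=1: 0+3588+34·4·23=6716; k=2: 5304+0+34·39·23=35802 → min 6716 | T₂..T₄: k=2: 0+25116+4·39·28=29484; k=3: 3588+0+4·23·28=6164 → min 6164.
Length 4: T₁..T₄: k=1: 0+6164+34·4·28=9972; k=2: 5304+25116+34·39·28=67548; k=3: 6716+0+34·23·28=28612 → min 9972.
Optimal order: (T₁ ((T₂ T₃) T₄)) with cost 9972.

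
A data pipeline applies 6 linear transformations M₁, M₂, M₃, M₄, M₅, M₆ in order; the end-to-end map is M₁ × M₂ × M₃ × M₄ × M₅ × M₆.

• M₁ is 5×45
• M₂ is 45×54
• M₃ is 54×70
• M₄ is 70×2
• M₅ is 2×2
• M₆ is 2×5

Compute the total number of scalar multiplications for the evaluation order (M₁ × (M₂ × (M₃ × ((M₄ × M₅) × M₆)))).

(M₄ × M₅): 70×2 by 2×2 → 70×2, cost 70·2·2 = 280
((M₄ × M₅) × M₆): 70×2 by 2×5 → 70×5, cost 70·2·5 = 700; cumulative 980
(M₃ × ((M₄ × M₅) × M₆)): 54×70 by 70×5 → 54×5, cost 54·70·5 = 18900; cumulative 19880
(M₂ × (M₃ × ((M₄ × M₅) × M₆))): 45×54 by 54×5 → 45×5, cost 45·54·5 = 12150; cumulative 32030
(M₁ × (M₂ × (M₃ × ((M₄ × M₅) × M₆)))): 5×45 by 45×5 → 5×5, cost 5·45·5 = 1125; cumulative 33155
Total: 33155 scalar multiplications.

33155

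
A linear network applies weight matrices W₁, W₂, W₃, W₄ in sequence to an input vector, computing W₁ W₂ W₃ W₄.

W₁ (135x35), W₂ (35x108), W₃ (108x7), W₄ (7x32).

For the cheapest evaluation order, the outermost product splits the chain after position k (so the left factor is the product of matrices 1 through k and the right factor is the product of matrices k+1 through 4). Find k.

3

Adjacent pairs: W₁W₂ = 135·35·108 = 510300; W₂W₃ = 35·108·7 = 26460; W₃W₄ = 108·7·32 = 24192.
Length 3: W₁..W₃: k=1: 0+26460+135·35·7=59535; k=2: 510300+0+135·108·7=612360 → min 59535 | W₂..W₄: k=2: 0+24192+35·108·32=145152; k=3: 26460+0+35·7·32=34300 → min 34300.
Top-level splits: k=1: (W₁..W₁)·(W₂..W₄) → 0+34300+135·35·32 = 185500; k=2: (W₁..W₂)·(W₃..W₄) → 510300+24192+135·108·32 = 1001052; k=3: (W₁..W₃)·(W₄..W₄) → 59535+0+135·7·32 = 89775.
Best split is after W₃, i.e. k = 3.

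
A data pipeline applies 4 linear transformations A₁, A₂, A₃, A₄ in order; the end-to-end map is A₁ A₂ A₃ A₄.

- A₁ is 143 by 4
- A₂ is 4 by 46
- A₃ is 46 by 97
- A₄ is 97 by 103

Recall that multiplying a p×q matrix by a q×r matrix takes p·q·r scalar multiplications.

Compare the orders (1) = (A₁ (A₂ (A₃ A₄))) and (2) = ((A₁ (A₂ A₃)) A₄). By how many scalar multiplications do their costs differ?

964591

Order (1) = (A₁ (A₂ (A₃ A₄))): (A₃ A₄): 46×97 by 97×103 → 46×103, cost 46·97·103 = 459586; (A₂ (A₃ A₄)): 4×46 by 46×103 → 4×103, cost 4·46·103 = 18952; cumulative 478538; (A₁ (A₂ (A₃ A₄))): 143×4 by 4×103 → 143×103, cost 143·4·103 = 58916; cumulative 537454. Total 537454.
Order (2) = ((A₁ (A₂ A₃)) A₄): (A₂ A₃): 4×46 by 46×97 → 4×97, cost 4·46·97 = 17848; (A₁ (A₂ A₃)): 143×4 by 4×97 → 143×97, cost 143·4·97 = 55484; cumulative 73332; ((A₁ (A₂ A₃)) A₄): 143×97 by 97×103 → 143×103, cost 143·97·103 = 1428713; cumulative 1502045. Total 1502045.
Difference: |537454 − 1502045| = 964591.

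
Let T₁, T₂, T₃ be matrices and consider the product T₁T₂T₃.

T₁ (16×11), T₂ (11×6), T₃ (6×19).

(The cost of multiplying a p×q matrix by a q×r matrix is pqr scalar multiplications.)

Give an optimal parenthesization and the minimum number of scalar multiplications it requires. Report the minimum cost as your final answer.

2880

(T₁(T₂T₃)): cost 4598.
((T₁T₂)T₃): cost 2880.
Optimal: ((T₁T₂)T₃) with cost 2880.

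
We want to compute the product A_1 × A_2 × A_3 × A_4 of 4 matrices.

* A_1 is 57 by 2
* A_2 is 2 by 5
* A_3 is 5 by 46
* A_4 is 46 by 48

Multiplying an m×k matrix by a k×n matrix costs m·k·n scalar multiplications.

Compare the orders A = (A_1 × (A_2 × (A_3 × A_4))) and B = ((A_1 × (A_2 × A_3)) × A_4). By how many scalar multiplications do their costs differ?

114568

Order A = (A_1 × (A_2 × (A_3 × A_4))): (A_3 × A_4): 5×46 by 46×48 → 5×48, cost 5·46·48 = 11040; (A_2 × (A_3 × A_4)): 2×5 by 5×48 → 2×48, cost 2·5·48 = 480; cumulative 11520; (A_1 × (A_2 × (A_3 × A_4))): 57×2 by 2×48 → 57×48, cost 57·2·48 = 5472; cumulative 16992. Total 16992.
Order B = ((A_1 × (A_2 × A_3)) × A_4): (A_2 × A_3): 2×5 by 5×46 → 2×46, cost 2·5·46 = 460; (A_1 × (A_2 × A_3)): 57×2 by 2×46 → 57×46, cost 57·2·46 = 5244; cumulative 5704; ((A_1 × (A_2 × A_3)) × A_4): 57×46 by 46×48 → 57×48, cost 57·46·48 = 125856; cumulative 131560. Total 131560.
Difference: |16992 − 131560| = 114568.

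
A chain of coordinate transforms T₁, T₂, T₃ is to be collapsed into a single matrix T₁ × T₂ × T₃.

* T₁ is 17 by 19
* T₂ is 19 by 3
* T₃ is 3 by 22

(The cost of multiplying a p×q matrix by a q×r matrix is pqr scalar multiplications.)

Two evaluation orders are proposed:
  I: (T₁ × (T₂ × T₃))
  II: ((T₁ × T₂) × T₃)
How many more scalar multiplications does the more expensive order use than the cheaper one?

Order I = (T₁ × (T₂ × T₃)): (T₂ × T₃): 19×3 by 3×22 → 19×22, cost 19·3·22 = 1254; (T₁ × (T₂ × T₃)): 17×19 by 19×22 → 17×22, cost 17·19·22 = 7106; cumulative 8360. Total 8360.
Order II = ((T₁ × T₂) × T₃): (T₁ × T₂): 17×19 by 19×3 → 17×3, cost 17·19·3 = 969; ((T₁ × T₂) × T₃): 17×3 by 3×22 → 17×22, cost 17·3·22 = 1122; cumulative 2091. Total 2091.
Difference: |8360 − 2091| = 6269.

6269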